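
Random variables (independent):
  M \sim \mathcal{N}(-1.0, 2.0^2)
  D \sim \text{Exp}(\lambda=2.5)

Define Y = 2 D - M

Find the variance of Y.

For independent RVs: Var(aX + bY) = a²Var(X) + b²Var(Y)
Var(M) = 4
Var(D) = 0.16
Var(Y) = (-1)²*4 + 2²*0.16
= 1*4 + 4*0.16 = 4.64

4.64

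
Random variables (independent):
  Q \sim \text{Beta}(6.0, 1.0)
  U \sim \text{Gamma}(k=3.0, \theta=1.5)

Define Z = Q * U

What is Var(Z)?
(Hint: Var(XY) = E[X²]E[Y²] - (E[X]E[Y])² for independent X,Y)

Var(XY) = E[X²]E[Y²] - (E[X]E[Y])²
E[Q] = 0.85714286, Var(Q) = 0.015306122
E[U] = 4.5, Var(U) = 6.75
E[Q²] = 0.015306122 + 0.85714286² = 0.75
E[U²] = 6.75 + 4.5² = 27
Var(Z) = 0.75*27 - (0.85714286*4.5)²
= 20.25 - 14.877551 = 5.372449

5.372449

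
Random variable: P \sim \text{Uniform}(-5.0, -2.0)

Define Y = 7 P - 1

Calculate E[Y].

For Y = 7P - 1:
E[Y] = 7 * E[P] - 1
E[P] = (-5 - 2)/2 = -3.5
E[Y] = 7 * (-3.5) - 1 = -25.5

-25.5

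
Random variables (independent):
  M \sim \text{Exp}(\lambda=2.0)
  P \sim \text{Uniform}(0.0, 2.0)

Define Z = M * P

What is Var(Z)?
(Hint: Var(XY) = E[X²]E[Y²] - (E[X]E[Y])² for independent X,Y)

Var(XY) = E[X²]E[Y²] - (E[X]E[Y])²
E[M] = 0.5, Var(M) = 0.25
E[P] = 1, Var(P) = 0.33333333
E[M²] = 0.25 + 0.5² = 0.5
E[P²] = 0.33333333 + 1² = 1.3333333
Var(Z) = 0.5*1.3333333 - (0.5*1)²
= 0.66666667 - 0.25 = 0.41666667

0.41666667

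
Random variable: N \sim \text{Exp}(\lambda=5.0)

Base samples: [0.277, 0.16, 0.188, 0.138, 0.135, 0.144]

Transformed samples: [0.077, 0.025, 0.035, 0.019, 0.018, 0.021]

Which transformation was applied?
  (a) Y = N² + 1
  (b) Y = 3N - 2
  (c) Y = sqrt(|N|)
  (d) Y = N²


Checking option (d) Y = N²:
  N = 0.277 -> Y = 0.077 ✓
  N = 0.16 -> Y = 0.025 ✓
  N = 0.188 -> Y = 0.035 ✓
All samples match this transformation.

(d) N²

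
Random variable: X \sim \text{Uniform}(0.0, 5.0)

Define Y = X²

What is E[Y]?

E[X²] = Var(X) + (E[X])² = 2.0833333 + 6.25 = 8.3333333

8.3333333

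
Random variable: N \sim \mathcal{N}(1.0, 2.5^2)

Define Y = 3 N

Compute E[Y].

For Y = 3N:
E[Y] = 3 * E[N]
E[N] = 1.0 = 1
E[Y] = 3 * 1 = 3

3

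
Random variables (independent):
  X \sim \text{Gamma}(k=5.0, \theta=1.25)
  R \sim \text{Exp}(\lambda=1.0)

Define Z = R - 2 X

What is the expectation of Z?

E[Z] = -2*E[X] + 1*E[R]
E[X] = 6.25
E[R] = 1
E[Z] = -2*6.25 + 1*1 = -11.5

-11.5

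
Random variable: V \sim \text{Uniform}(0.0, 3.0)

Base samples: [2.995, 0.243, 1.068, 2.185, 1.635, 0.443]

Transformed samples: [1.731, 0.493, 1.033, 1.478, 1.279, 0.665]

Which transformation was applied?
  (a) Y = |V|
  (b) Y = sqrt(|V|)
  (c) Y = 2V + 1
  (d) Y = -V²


Checking option (b) Y = sqrt(|V|):
  V = 2.995 -> Y = 1.731 ✓
  V = 0.243 -> Y = 0.493 ✓
  V = 1.068 -> Y = 1.033 ✓
All samples match this transformation.

(b) sqrt(|V|)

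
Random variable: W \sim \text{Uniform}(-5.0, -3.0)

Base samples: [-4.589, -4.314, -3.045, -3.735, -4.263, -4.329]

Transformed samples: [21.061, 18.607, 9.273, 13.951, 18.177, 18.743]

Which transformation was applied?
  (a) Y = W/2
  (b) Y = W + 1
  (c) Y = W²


Checking option (c) Y = W²:
  W = -4.589 -> Y = 21.061 ✓
  W = -4.314 -> Y = 18.607 ✓
  W = -3.045 -> Y = 9.273 ✓
All samples match this transformation.

(c) W²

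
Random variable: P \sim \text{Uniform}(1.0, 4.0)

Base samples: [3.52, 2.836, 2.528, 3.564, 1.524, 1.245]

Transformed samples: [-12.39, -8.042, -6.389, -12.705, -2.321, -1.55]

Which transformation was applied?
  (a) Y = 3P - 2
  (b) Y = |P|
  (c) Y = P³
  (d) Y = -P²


Checking option (d) Y = -P²:
  P = 3.52 -> Y = -12.39 ✓
  P = 2.836 -> Y = -8.042 ✓
  P = 2.528 -> Y = -6.389 ✓
All samples match this transformation.

(d) -P²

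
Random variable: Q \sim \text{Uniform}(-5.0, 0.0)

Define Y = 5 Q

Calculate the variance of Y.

For Y = aQ + b: Var(Y) = a² * Var(Q)
Var(Q) = (0 + 5)^2/12 = 2.0833333
Var(Y) = 5² * 2.0833333 = 25 * 2.0833333 = 52.083333

52.083333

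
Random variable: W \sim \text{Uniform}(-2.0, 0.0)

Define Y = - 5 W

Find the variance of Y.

For Y = aW + b: Var(Y) = a² * Var(W)
Var(W) = (0 + 2)^2/12 = 0.33333333
Var(Y) = (-5)² * 0.33333333 = 25 * 0.33333333 = 8.3333333

8.3333333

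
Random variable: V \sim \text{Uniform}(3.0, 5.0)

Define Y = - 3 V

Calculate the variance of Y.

For Y = aV + b: Var(Y) = a² * Var(V)
Var(V) = (5 - 3)^2/12 = 0.33333333
Var(Y) = (-3)² * 0.33333333 = 9 * 0.33333333 = 3

3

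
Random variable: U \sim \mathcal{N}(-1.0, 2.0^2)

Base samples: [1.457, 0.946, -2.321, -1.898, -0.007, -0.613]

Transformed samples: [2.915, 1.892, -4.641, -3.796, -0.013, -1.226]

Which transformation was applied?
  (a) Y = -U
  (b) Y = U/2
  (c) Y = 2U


Checking option (c) Y = 2U:
  U = 1.457 -> Y = 2.915 ✓
  U = 0.946 -> Y = 1.892 ✓
  U = -2.321 -> Y = -4.641 ✓
All samples match this transformation.

(c) 2U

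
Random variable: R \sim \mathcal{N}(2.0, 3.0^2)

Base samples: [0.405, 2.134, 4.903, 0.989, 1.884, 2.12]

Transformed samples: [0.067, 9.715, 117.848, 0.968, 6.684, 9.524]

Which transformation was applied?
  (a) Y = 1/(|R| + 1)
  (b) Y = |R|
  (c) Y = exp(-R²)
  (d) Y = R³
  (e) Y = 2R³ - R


Checking option (d) Y = R³:
  R = 0.405 -> Y = 0.067 ✓
  R = 2.134 -> Y = 9.715 ✓
  R = 4.903 -> Y = 117.848 ✓
All samples match this transformation.

(d) R³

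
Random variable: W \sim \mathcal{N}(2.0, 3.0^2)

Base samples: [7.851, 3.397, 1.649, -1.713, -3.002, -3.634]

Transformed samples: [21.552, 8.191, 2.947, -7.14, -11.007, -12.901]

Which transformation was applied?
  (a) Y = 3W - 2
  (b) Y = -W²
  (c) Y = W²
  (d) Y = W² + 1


Checking option (a) Y = 3W - 2:
  W = 7.851 -> Y = 21.552 ✓
  W = 3.397 -> Y = 8.191 ✓
  W = 1.649 -> Y = 2.947 ✓
All samples match this transformation.

(a) 3W - 2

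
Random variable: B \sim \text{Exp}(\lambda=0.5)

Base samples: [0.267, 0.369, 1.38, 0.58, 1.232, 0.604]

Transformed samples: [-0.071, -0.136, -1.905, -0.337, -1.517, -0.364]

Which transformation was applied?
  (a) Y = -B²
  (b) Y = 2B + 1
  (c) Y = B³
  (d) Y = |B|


Checking option (a) Y = -B²:
  B = 0.267 -> Y = -0.071 ✓
  B = 0.369 -> Y = -0.136 ✓
  B = 1.38 -> Y = -1.905 ✓
All samples match this transformation.

(a) -B²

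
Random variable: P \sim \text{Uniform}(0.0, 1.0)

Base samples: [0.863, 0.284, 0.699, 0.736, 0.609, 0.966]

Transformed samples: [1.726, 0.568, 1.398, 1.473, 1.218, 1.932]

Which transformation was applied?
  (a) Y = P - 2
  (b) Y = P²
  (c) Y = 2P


Checking option (c) Y = 2P:
  P = 0.863 -> Y = 1.726 ✓
  P = 0.284 -> Y = 0.568 ✓
  P = 0.699 -> Y = 1.398 ✓
All samples match this transformation.

(c) 2P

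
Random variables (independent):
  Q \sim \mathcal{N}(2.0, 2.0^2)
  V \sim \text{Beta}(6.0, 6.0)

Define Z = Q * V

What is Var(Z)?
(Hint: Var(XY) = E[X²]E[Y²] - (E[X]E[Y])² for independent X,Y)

Var(XY) = E[X²]E[Y²] - (E[X]E[Y])²
E[Q] = 2, Var(Q) = 4
E[V] = 0.5, Var(V) = 0.019230769
E[Q²] = 4 + 2² = 8
E[V²] = 0.019230769 + 0.5² = 0.26923077
Var(Z) = 8*0.26923077 - (2*0.5)²
= 2.1538462 - 1 = 1.1538462

1.1538462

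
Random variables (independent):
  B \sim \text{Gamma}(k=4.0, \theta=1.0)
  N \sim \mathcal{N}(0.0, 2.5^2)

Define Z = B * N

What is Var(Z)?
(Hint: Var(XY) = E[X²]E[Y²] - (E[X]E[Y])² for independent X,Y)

Var(XY) = E[X²]E[Y²] - (E[X]E[Y])²
E[B] = 4, Var(B) = 4
E[N] = 0, Var(N) = 6.25
E[B²] = 4 + 4² = 20
E[N²] = 6.25 + 0² = 6.25
Var(Z) = 20*6.25 - (4*0)²
= 125 - 0 = 125

125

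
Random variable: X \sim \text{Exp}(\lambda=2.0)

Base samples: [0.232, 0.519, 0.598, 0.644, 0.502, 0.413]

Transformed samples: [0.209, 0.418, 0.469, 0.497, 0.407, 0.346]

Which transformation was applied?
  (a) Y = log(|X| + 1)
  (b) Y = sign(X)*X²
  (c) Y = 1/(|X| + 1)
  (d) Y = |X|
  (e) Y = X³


Checking option (a) Y = log(|X| + 1):
  X = 0.232 -> Y = 0.209 ✓
  X = 0.519 -> Y = 0.418 ✓
  X = 0.598 -> Y = 0.469 ✓
All samples match this transformation.

(a) log(|X| + 1)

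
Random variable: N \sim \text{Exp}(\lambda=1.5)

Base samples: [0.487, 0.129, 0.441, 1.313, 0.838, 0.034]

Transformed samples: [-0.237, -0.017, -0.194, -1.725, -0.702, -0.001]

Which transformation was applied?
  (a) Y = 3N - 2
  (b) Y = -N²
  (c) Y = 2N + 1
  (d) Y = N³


Checking option (b) Y = -N²:
  N = 0.487 -> Y = -0.237 ✓
  N = 0.129 -> Y = -0.017 ✓
  N = 0.441 -> Y = -0.194 ✓
All samples match this transformation.

(b) -N²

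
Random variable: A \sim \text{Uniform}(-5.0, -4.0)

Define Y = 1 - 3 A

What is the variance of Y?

For Y = aA + b: Var(Y) = a² * Var(A)
Var(A) = (-4 + 5)^2/12 = 0.083333333
Var(Y) = (-3)² * 0.083333333 = 9 * 0.083333333 = 0.75

0.75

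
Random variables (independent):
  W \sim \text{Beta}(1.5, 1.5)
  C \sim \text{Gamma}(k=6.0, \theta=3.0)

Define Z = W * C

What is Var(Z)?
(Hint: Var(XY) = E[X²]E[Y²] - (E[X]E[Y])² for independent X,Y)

Var(XY) = E[X²]E[Y²] - (E[X]E[Y])²
E[W] = 0.5, Var(W) = 0.0625
E[C] = 18, Var(C) = 54
E[W²] = 0.0625 + 0.5² = 0.3125
E[C²] = 54 + 18² = 378
Var(Z) = 0.3125*378 - (0.5*18)²
= 118.125 - 81 = 37.125

37.125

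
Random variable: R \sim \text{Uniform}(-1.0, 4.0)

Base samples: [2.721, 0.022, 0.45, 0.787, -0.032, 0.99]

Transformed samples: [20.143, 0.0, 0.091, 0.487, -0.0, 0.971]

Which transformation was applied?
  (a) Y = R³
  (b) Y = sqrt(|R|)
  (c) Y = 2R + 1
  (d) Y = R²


Checking option (a) Y = R³:
  R = 2.721 -> Y = 20.143 ✓
  R = 0.022 -> Y = 0.0 ✓
  R = 0.45 -> Y = 0.091 ✓
All samples match this transformation.

(a) R³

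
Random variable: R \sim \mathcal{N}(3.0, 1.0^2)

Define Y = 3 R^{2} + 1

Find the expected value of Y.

E[Y] = 3*E[R²] + 1
E[R] = 3
E[R²] = Var(R) + (E[R])² = 1 + 9 = 10
E[Y] = 3*10 + 1 = 31

31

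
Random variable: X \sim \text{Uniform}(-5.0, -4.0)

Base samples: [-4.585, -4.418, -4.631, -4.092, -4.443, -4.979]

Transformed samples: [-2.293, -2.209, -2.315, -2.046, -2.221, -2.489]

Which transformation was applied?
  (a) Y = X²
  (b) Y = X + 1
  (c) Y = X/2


Checking option (c) Y = X/2:
  X = -4.585 -> Y = -2.293 ✓
  X = -4.418 -> Y = -2.209 ✓
  X = -4.631 -> Y = -2.315 ✓
All samples match this transformation.

(c) X/2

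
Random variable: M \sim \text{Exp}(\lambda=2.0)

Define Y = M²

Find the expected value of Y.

E[M²] = Var(M) + (E[M])² = 0.25 + 0.25 = 0.5

0.5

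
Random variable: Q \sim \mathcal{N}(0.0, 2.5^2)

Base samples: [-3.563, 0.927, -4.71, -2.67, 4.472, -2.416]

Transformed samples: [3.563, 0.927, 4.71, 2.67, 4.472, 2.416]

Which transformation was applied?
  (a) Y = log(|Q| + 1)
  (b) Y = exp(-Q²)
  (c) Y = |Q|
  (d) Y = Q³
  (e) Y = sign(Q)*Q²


Checking option (c) Y = |Q|:
  Q = -3.563 -> Y = 3.563 ✓
  Q = 0.927 -> Y = 0.927 ✓
  Q = -4.71 -> Y = 4.71 ✓
All samples match this transformation.

(c) |Q|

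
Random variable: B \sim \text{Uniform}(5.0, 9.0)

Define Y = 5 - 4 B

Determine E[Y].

For Y = -4B + 5:
E[Y] = -4 * E[B] + 5
E[B] = (5 + 9)/2 = 7
E[Y] = -4 * 7 + 5 = -23

-23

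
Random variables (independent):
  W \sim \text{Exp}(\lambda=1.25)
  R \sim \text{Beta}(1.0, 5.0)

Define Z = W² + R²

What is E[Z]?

E[Z] = E[W²] + E[R²]
E[W²] = Var(W) + E[W]² = 0.64 + 0.64 = 1.28
E[R²] = Var(R) + E[R]² = 0.01984127 + 0.027777778 = 0.047619048
E[Z] = 1.28 + 0.047619048 = 1.327619

1.327619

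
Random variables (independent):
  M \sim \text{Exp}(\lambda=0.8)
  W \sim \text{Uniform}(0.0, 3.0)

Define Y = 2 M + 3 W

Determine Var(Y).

For independent RVs: Var(aX + bY) = a²Var(X) + b²Var(Y)
Var(M) = 1.5625
Var(W) = 0.75
Var(Y) = 2²*1.5625 + 3²*0.75
= 4*1.5625 + 9*0.75 = 13

13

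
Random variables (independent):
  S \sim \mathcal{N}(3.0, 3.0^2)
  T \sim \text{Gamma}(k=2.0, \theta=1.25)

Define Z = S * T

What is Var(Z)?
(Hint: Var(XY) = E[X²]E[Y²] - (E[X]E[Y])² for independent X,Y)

Var(XY) = E[X²]E[Y²] - (E[X]E[Y])²
E[S] = 3, Var(S) = 9
E[T] = 2.5, Var(T) = 3.125
E[S²] = 9 + 3² = 18
E[T²] = 3.125 + 2.5² = 9.375
Var(Z) = 18*9.375 - (3*2.5)²
= 168.75 - 56.25 = 112.5

112.5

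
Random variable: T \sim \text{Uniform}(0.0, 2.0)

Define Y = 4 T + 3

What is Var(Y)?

For Y = aT + b: Var(Y) = a² * Var(T)
Var(T) = (2 - 0)^2/12 = 0.33333333
Var(Y) = 4² * 0.33333333 = 16 * 0.33333333 = 5.3333333

5.3333333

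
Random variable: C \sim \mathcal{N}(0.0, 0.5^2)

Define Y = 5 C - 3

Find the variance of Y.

For Y = aC + b: Var(Y) = a² * Var(C)
Var(C) = 0.5^2 = 0.25
Var(Y) = 5² * 0.25 = 25 * 0.25 = 6.25

6.25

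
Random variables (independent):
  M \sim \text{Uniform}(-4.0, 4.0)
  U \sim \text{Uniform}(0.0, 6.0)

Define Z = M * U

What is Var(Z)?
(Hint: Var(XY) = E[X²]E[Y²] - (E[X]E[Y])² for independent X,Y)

Var(XY) = E[X²]E[Y²] - (E[X]E[Y])²
E[M] = 0, Var(M) = 5.3333333
E[U] = 3, Var(U) = 3
E[M²] = 5.3333333 + 0² = 5.3333333
E[U²] = 3 + 3² = 12
Var(Z) = 5.3333333*12 - (0*3)²
= 64 - 0 = 64

64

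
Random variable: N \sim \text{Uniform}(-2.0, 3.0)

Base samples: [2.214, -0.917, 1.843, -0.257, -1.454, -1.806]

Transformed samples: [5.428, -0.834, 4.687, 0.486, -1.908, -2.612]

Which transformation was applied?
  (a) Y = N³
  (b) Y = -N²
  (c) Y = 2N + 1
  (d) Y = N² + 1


Checking option (c) Y = 2N + 1:
  N = 2.214 -> Y = 5.428 ✓
  N = -0.917 -> Y = -0.834 ✓
  N = 1.843 -> Y = 4.687 ✓
All samples match this transformation.

(c) 2N + 1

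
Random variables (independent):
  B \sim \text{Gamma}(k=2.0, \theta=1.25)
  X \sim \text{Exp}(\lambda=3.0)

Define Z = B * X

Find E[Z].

For independent RVs: E[XY] = E[X]*E[Y]
E[B] = 2.5
E[X] = 0.33333333
E[Z] = 2.5 * 0.33333333 = 0.83333333

0.83333333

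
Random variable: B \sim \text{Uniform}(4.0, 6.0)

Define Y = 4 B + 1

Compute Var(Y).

For Y = aB + b: Var(Y) = a² * Var(B)
Var(B) = (6 - 4)^2/12 = 0.33333333
Var(Y) = 4² * 0.33333333 = 16 * 0.33333333 = 5.3333333

5.3333333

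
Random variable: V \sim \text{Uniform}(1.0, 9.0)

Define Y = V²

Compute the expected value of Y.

E[V²] = Var(V) + (E[V])² = 5.3333333 + 25 = 30.333333

30.333333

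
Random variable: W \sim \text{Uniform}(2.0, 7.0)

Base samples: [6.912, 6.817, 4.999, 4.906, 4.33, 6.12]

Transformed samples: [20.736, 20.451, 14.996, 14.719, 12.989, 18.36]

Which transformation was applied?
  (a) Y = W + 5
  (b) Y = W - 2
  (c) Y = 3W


Checking option (c) Y = 3W:
  W = 6.912 -> Y = 20.736 ✓
  W = 6.817 -> Y = 20.451 ✓
  W = 4.999 -> Y = 14.996 ✓
All samples match this transformation.

(c) 3W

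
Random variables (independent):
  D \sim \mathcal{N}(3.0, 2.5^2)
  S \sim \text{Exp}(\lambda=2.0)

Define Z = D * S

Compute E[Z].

For independent RVs: E[XY] = E[X]*E[Y]
E[D] = 3
E[S] = 0.5
E[Z] = 3 * 0.5 = 1.5

1.5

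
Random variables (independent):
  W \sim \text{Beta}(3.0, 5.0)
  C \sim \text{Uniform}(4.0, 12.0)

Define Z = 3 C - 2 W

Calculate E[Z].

E[Z] = -2*E[W] + 3*E[C]
E[W] = 0.375
E[C] = 8
E[Z] = -2*0.375 + 3*8 = 23.25

23.25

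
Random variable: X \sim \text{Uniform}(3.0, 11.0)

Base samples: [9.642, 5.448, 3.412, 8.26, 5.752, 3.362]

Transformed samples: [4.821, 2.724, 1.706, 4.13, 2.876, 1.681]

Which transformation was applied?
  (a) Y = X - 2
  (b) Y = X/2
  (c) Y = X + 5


Checking option (b) Y = X/2:
  X = 9.642 -> Y = 4.821 ✓
  X = 5.448 -> Y = 2.724 ✓
  X = 3.412 -> Y = 1.706 ✓
All samples match this transformation.

(b) X/2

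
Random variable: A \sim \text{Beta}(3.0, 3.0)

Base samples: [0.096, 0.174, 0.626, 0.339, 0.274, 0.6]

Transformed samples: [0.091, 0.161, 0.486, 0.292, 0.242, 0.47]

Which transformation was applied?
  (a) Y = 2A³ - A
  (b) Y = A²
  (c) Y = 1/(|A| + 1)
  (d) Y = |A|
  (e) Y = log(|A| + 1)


Checking option (e) Y = log(|A| + 1):
  A = 0.096 -> Y = 0.091 ✓
  A = 0.174 -> Y = 0.161 ✓
  A = 0.626 -> Y = 0.486 ✓
All samples match this transformation.

(e) log(|A| + 1)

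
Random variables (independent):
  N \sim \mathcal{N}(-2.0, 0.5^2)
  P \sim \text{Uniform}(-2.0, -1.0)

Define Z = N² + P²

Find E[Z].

E[Z] = E[N²] + E[P²]
E[N²] = Var(N) + E[N]² = 0.25 + 4 = 4.25
E[P²] = Var(P) + E[P]² = 0.083333333 + 2.25 = 2.3333333
E[Z] = 4.25 + 2.3333333 = 6.5833333

6.5833333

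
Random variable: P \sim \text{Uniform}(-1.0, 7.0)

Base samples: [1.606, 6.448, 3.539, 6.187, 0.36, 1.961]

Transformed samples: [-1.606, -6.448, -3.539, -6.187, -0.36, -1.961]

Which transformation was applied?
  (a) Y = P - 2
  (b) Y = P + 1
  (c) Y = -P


Checking option (c) Y = -P:
  P = 1.606 -> Y = -1.606 ✓
  P = 6.448 -> Y = -6.448 ✓
  P = 3.539 -> Y = -3.539 ✓
All samples match this transformation.

(c) -P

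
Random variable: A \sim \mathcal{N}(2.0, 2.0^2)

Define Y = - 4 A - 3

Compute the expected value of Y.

For Y = -4A - 3:
E[Y] = -4 * E[A] - 3
E[A] = 2.0 = 2
E[Y] = -4 * 2 - 3 = -11

-11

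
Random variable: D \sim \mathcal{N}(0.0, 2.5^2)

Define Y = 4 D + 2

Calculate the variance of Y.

For Y = aD + b: Var(Y) = a² * Var(D)
Var(D) = 2.5^2 = 6.25
Var(Y) = 4² * 6.25 = 16 * 6.25 = 100

100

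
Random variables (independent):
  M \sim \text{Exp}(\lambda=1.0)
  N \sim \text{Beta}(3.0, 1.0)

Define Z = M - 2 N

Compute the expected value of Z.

E[Z] = 1*E[M] - 2*E[N]
E[M] = 1
E[N] = 0.75
E[Z] = 1*1 - 2*0.75 = -0.5

-0.5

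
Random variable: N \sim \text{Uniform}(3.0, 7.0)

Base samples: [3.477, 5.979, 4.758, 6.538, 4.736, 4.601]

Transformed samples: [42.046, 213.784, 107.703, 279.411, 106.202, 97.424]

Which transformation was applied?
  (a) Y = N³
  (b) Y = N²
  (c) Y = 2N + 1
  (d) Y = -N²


Checking option (a) Y = N³:
  N = 3.477 -> Y = 42.046 ✓
  N = 5.979 -> Y = 213.784 ✓
  N = 4.758 -> Y = 107.703 ✓
All samples match this transformation.

(a) N³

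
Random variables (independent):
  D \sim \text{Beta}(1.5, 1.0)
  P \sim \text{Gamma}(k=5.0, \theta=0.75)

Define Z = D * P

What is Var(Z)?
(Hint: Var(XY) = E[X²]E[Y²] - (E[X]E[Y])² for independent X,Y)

Var(XY) = E[X²]E[Y²] - (E[X]E[Y])²
E[D] = 0.6, Var(D) = 0.068571429
E[P] = 3.75, Var(P) = 2.8125
E[D²] = 0.068571429 + 0.6² = 0.42857143
E[P²] = 2.8125 + 3.75² = 16.875
Var(Z) = 0.42857143*16.875 - (0.6*3.75)²
= 7.2321429 - 5.0625 = 2.1696429

2.1696429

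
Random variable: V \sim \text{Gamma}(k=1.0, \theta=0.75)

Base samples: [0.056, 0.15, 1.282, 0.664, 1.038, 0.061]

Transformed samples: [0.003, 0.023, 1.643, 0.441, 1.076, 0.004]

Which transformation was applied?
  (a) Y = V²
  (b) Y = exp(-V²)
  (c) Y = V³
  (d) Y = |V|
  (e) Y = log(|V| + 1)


Checking option (a) Y = V²:
  V = 0.056 -> Y = 0.003 ✓
  V = 0.15 -> Y = 0.023 ✓
  V = 1.282 -> Y = 1.643 ✓
All samples match this transformation.

(a) V²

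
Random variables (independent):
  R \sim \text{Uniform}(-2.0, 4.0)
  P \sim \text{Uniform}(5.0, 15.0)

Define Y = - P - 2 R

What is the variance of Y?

For independent RVs: Var(aX + bY) = a²Var(X) + b²Var(Y)
Var(R) = 3
Var(P) = 8.3333333
Var(Y) = (-2)²*3 + (-1)²*8.3333333
= 4*3 + 1*8.3333333 = 20.333333

20.333333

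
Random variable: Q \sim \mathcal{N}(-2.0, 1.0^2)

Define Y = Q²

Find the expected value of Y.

Using E[X²] = Var(X) + (E[X])²:
E[Q] = -2
Var(Q) = 1.0^2 = 1
E[Q²] = 1 + (-2)² = 1 + 4 = 5

5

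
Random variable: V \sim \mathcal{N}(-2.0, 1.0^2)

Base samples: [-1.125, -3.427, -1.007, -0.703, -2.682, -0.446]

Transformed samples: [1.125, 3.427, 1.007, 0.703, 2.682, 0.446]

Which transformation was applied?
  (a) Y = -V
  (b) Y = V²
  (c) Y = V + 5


Checking option (a) Y = -V:
  V = -1.125 -> Y = 1.125 ✓
  V = -3.427 -> Y = 3.427 ✓
  V = -1.007 -> Y = 1.007 ✓
All samples match this transformation.

(a) -V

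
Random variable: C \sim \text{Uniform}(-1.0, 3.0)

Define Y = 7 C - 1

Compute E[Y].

For Y = 7C - 1:
E[Y] = 7 * E[C] - 1
E[C] = (-1 + 3)/2 = 1
E[Y] = 7 * 1 - 1 = 6

6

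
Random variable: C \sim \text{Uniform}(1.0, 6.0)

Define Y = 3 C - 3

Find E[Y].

For Y = 3C - 3:
E[Y] = 3 * E[C] - 3
E[C] = (1 + 6)/2 = 3.5
E[Y] = 3 * 3.5 - 3 = 7.5

7.5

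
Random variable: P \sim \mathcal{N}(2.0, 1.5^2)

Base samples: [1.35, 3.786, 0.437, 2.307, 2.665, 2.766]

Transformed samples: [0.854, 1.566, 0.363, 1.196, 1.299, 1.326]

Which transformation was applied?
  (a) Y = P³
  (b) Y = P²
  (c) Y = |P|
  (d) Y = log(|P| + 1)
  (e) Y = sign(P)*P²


Checking option (d) Y = log(|P| + 1):
  P = 1.35 -> Y = 0.854 ✓
  P = 3.786 -> Y = 1.566 ✓
  P = 0.437 -> Y = 0.363 ✓
All samples match this transformation.

(d) log(|P| + 1)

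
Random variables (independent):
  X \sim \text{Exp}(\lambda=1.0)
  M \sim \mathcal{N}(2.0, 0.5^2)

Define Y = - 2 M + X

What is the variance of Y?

For independent RVs: Var(aX + bY) = a²Var(X) + b²Var(Y)
Var(X) = 1
Var(M) = 0.25
Var(Y) = 1²*1 + (-2)²*0.25
= 1*1 + 4*0.25 = 2

2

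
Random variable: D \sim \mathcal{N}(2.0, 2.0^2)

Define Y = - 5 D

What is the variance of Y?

For Y = aD + b: Var(Y) = a² * Var(D)
Var(D) = 2.0^2 = 4
Var(Y) = (-5)² * 4 = 25 * 4 = 100

100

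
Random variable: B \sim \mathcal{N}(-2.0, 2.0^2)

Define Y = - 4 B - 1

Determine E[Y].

For Y = -4B - 1:
E[Y] = -4 * E[B] - 1
E[B] = -2.0 = -2
E[Y] = -4 * (-2) - 1 = 7

7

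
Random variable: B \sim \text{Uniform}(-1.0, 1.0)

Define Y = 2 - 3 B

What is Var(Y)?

For Y = aB + b: Var(Y) = a² * Var(B)
Var(B) = (1 + 1)^2/12 = 0.33333333
Var(Y) = (-3)² * 0.33333333 = 9 * 0.33333333 = 3

3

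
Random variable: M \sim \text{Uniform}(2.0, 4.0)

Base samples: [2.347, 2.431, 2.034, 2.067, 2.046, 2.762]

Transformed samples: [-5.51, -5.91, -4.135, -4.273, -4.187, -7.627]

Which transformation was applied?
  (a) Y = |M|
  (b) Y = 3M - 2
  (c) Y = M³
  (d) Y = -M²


Checking option (d) Y = -M²:
  M = 2.347 -> Y = -5.51 ✓
  M = 2.431 -> Y = -5.91 ✓
  M = 2.034 -> Y = -4.135 ✓
All samples match this transformation.

(d) -M²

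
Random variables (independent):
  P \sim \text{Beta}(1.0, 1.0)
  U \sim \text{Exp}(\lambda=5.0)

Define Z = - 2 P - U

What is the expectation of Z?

E[Z] = -2*E[P] - 1*E[U]
E[P] = 0.5
E[U] = 0.2
E[Z] = -2*0.5 - 1*0.2 = -1.2

-1.2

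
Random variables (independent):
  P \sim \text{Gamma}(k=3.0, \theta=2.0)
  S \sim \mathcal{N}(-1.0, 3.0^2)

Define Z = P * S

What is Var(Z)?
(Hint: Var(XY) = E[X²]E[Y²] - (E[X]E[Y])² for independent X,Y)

Var(XY) = E[X²]E[Y²] - (E[X]E[Y])²
E[P] = 6, Var(P) = 12
E[S] = -1, Var(S) = 9
E[P²] = 12 + 6² = 48
E[S²] = 9 + (-1)² = 10
Var(Z) = 48*10 - (6*(-1))²
= 480 - 36 = 444

444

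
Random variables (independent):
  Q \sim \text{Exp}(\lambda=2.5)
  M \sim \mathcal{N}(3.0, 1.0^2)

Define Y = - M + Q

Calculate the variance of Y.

For independent RVs: Var(aX + bY) = a²Var(X) + b²Var(Y)
Var(Q) = 0.16
Var(M) = 1
Var(Y) = 1²*0.16 + (-1)²*1
= 1*0.16 + 1*1 = 1.16

1.16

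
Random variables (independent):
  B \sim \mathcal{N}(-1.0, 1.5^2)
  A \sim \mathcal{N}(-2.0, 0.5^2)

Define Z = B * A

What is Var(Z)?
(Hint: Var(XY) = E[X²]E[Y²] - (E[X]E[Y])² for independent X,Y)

Var(XY) = E[X²]E[Y²] - (E[X]E[Y])²
E[B] = -1, Var(B) = 2.25
E[A] = -2, Var(A) = 0.25
E[B²] = 2.25 + (-1)² = 3.25
E[A²] = 0.25 + (-2)² = 4.25
Var(Z) = 3.25*4.25 - (-1*(-2))²
= 13.8125 - 4 = 9.8125

9.8125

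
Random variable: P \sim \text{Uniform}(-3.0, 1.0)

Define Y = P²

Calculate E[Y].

Using E[X²] = Var(X) + (E[X])²:
E[P] = -1
Var(P) = (1 + 3)^2/12 = 1.3333333
E[P²] = 1.3333333 + (-1)² = 1.3333333 + 1 = 2.3333333

2.3333333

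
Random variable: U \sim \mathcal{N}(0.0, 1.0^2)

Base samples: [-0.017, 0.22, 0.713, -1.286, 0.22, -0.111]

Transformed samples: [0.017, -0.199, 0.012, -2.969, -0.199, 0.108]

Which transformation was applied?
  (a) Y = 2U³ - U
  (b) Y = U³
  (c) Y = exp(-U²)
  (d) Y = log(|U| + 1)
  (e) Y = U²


Checking option (a) Y = 2U³ - U:
  U = -0.017 -> Y = 0.017 ✓
  U = 0.22 -> Y = -0.199 ✓
  U = 0.713 -> Y = 0.012 ✓
All samples match this transformation.

(a) 2U³ - U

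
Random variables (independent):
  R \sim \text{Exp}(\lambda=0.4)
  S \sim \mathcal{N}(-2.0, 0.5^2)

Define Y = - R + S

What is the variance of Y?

For independent RVs: Var(aX + bY) = a²Var(X) + b²Var(Y)
Var(R) = 6.25
Var(S) = 0.25
Var(Y) = (-1)²*6.25 + 1²*0.25
= 1*6.25 + 1*0.25 = 6.5

6.5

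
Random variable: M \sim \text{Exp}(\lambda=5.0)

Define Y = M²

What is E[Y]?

E[M²] = Var(M) + (E[M])² = 0.04 + 0.04 = 0.08

0.08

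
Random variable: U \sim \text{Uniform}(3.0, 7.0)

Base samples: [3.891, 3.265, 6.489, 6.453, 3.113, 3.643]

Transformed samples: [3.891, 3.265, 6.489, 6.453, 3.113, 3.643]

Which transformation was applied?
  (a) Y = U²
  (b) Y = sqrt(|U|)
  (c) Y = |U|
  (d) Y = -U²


Checking option (c) Y = |U|:
  U = 3.891 -> Y = 3.891 ✓
  U = 3.265 -> Y = 3.265 ✓
  U = 6.489 -> Y = 6.489 ✓
All samples match this transformation.

(c) |U|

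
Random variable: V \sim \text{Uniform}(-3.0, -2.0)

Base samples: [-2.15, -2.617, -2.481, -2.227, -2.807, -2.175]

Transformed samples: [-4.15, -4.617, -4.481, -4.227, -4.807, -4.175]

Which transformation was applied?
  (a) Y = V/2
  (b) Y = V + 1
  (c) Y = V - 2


Checking option (c) Y = V - 2:
  V = -2.15 -> Y = -4.15 ✓
  V = -2.617 -> Y = -4.617 ✓
  V = -2.481 -> Y = -4.481 ✓
All samples match this transformation.

(c) V - 2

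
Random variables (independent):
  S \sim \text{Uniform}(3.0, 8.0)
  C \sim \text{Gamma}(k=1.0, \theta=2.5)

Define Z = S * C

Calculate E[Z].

For independent RVs: E[XY] = E[X]*E[Y]
E[S] = 5.5
E[C] = 2.5
E[Z] = 5.5 * 2.5 = 13.75

13.75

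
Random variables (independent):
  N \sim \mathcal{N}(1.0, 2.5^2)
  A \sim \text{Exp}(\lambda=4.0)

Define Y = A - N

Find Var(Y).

For independent RVs: Var(aX + bY) = a²Var(X) + b²Var(Y)
Var(N) = 6.25
Var(A) = 0.0625
Var(Y) = (-1)²*6.25 + 1²*0.0625
= 1*6.25 + 1*0.0625 = 6.3125

6.3125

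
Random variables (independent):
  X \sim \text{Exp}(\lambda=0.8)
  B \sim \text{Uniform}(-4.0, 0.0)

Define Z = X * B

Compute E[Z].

For independent RVs: E[XY] = E[X]*E[Y]
E[X] = 1.25
E[B] = -2
E[Z] = 1.25 * (-2) = -2.5

-2.5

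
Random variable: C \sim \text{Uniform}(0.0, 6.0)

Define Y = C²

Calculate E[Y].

Using E[X²] = Var(X) + (E[X])²:
E[C] = 3
Var(C) = (6 - 0)^2/12 = 3
E[C²] = 3 + 3² = 3 + 9 = 12

12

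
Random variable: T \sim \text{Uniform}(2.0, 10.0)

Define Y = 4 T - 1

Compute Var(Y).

For Y = aT + b: Var(Y) = a² * Var(T)
Var(T) = (10 - 2)^2/12 = 5.3333333
Var(Y) = 4² * 5.3333333 = 16 * 5.3333333 = 85.333333

85.333333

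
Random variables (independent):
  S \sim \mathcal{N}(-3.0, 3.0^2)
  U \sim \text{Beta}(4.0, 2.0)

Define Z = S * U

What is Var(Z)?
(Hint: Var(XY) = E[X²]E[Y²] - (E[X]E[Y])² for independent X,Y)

Var(XY) = E[X²]E[Y²] - (E[X]E[Y])²
E[S] = -3, Var(S) = 9
E[U] = 0.66666667, Var(U) = 0.031746032
E[S²] = 9 + (-3)² = 18
E[U²] = 0.031746032 + 0.66666667² = 0.47619048
Var(Z) = 18*0.47619048 - (-3*0.66666667)²
= 8.5714286 - 4 = 4.5714286

4.5714286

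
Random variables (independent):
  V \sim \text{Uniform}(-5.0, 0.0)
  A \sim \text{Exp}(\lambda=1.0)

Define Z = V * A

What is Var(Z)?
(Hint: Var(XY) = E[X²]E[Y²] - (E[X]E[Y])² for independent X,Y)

Var(XY) = E[X²]E[Y²] - (E[X]E[Y])²
E[V] = -2.5, Var(V) = 2.0833333
E[A] = 1, Var(A) = 1
E[V²] = 2.0833333 + (-2.5)² = 8.3333333
E[A²] = 1 + 1² = 2
Var(Z) = 8.3333333*2 - (-2.5*1)²
= 16.666667 - 6.25 = 10.416667

10.416667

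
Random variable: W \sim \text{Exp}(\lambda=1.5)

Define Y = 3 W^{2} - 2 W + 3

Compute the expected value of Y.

E[Y] = 3*E[W²] - 2*E[W] + 3
E[W] = 0.66666667
E[W²] = Var(W) + (E[W])² = 0.44444444 + 0.44444444 = 0.88888889
E[Y] = 3*0.88888889 - 2*0.66666667 + 3 = 4.3333333

4.3333333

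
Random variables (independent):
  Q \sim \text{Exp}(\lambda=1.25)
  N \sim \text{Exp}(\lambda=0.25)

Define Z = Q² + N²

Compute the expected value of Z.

E[Z] = E[Q²] + E[N²]
E[Q²] = Var(Q) + E[Q]² = 0.64 + 0.64 = 1.28
E[N²] = Var(N) + E[N]² = 16 + 16 = 32
E[Z] = 1.28 + 32 = 33.28

33.28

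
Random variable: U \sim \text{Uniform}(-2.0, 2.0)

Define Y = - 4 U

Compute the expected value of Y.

For Y = -4U:
E[Y] = -4 * E[U]
E[U] = (-2 + 2)/2 = 0
E[Y] = -4 * 0 = 0

0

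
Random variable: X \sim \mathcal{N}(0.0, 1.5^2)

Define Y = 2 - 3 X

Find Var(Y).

For Y = aX + b: Var(Y) = a² * Var(X)
Var(X) = 1.5^2 = 2.25
Var(Y) = (-3)² * 2.25 = 9 * 2.25 = 20.25

20.25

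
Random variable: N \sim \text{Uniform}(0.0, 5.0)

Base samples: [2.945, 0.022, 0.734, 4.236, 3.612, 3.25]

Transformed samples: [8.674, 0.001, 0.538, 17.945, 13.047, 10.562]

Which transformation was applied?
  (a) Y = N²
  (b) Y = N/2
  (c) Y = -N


Checking option (a) Y = N²:
  N = 2.945 -> Y = 8.674 ✓
  N = 0.022 -> Y = 0.001 ✓
  N = 0.734 -> Y = 0.538 ✓
All samples match this transformation.

(a) N²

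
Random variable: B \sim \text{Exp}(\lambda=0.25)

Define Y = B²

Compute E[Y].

Using E[X²] = Var(X) + (E[X])²:
E[B] = 4
Var(B) = 1/0.25^2 = 16
E[B²] = 16 + 4² = 16 + 16 = 32

32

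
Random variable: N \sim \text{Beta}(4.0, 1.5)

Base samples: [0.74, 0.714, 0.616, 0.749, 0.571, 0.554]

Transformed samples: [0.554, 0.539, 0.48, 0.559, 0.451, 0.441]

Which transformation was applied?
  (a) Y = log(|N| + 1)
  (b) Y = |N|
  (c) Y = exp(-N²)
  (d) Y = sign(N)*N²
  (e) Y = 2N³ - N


Checking option (a) Y = log(|N| + 1):
  N = 0.74 -> Y = 0.554 ✓
  N = 0.714 -> Y = 0.539 ✓
  N = 0.616 -> Y = 0.48 ✓
All samples match this transformation.

(a) log(|N| + 1)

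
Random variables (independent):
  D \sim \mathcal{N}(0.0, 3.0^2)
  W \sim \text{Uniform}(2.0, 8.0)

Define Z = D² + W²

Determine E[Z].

E[Z] = E[D²] + E[W²]
E[D²] = Var(D) + E[D]² = 9 + 0 = 9
E[W²] = Var(W) + E[W]² = 3 + 25 = 28
E[Z] = 9 + 28 = 37

37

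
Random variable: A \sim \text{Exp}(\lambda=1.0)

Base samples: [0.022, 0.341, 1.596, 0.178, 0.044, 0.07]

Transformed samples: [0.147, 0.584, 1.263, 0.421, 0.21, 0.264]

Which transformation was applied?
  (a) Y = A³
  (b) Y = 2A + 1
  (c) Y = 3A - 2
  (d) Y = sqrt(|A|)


Checking option (d) Y = sqrt(|A|):
  A = 0.022 -> Y = 0.147 ✓
  A = 0.341 -> Y = 0.584 ✓
  A = 1.596 -> Y = 1.263 ✓
All samples match this transformation.

(d) sqrt(|A|)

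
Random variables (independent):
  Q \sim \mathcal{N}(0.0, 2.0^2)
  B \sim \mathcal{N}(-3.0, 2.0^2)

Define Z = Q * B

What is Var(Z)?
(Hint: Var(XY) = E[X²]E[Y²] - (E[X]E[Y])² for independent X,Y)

Var(XY) = E[X²]E[Y²] - (E[X]E[Y])²
E[Q] = 0, Var(Q) = 4
E[B] = -3, Var(B) = 4
E[Q²] = 4 + 0² = 4
E[B²] = 4 + (-3)² = 13
Var(Z) = 4*13 - (0*(-3))²
= 52 - 0 = 52

52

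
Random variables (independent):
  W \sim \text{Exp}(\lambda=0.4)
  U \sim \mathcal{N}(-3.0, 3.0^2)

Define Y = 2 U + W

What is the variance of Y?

For independent RVs: Var(aX + bY) = a²Var(X) + b²Var(Y)
Var(W) = 6.25
Var(U) = 9
Var(Y) = 1²*6.25 + 2²*9
= 1*6.25 + 4*9 = 42.25

42.25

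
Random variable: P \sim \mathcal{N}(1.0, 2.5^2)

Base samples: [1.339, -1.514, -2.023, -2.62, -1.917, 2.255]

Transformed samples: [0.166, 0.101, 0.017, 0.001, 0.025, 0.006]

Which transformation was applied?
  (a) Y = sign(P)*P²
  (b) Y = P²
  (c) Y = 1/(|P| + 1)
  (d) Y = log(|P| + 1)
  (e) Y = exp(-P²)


Checking option (e) Y = exp(-P²):
  P = 1.339 -> Y = 0.166 ✓
  P = -1.514 -> Y = 0.101 ✓
  P = -2.023 -> Y = 0.017 ✓
All samples match this transformation.

(e) exp(-P²)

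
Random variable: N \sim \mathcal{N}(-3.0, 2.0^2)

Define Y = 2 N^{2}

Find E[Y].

E[Y] = 2*E[N²]
E[N] = -3
E[N²] = Var(N) + (E[N])² = 4 + 9 = 13
E[Y] = 2*13 = 26

26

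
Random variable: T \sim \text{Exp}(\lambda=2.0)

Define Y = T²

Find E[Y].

E[T²] = Var(T) + (E[T])² = 0.25 + 0.25 = 0.5

0.5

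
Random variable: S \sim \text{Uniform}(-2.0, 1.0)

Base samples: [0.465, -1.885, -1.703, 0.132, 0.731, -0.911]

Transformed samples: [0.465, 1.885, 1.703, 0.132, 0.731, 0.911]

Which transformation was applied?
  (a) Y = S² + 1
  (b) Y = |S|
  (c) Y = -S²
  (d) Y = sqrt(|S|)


Checking option (b) Y = |S|:
  S = 0.465 -> Y = 0.465 ✓
  S = -1.885 -> Y = 1.885 ✓
  S = -1.703 -> Y = 1.703 ✓
All samples match this transformation.

(b) |S|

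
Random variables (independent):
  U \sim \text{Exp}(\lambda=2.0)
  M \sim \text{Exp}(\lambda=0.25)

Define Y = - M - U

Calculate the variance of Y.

For independent RVs: Var(aX + bY) = a²Var(X) + b²Var(Y)
Var(U) = 0.25
Var(M) = 16
Var(Y) = (-1)²*0.25 + (-1)²*16
= 1*0.25 + 1*16 = 16.25

16.25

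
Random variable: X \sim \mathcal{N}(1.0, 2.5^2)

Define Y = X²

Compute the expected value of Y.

Using E[X²] = Var(X) + (E[X])²:
E[X] = 1
Var(X) = 2.5^2 = 6.25
E[X²] = 6.25 + 1² = 6.25 + 1 = 7.25

7.25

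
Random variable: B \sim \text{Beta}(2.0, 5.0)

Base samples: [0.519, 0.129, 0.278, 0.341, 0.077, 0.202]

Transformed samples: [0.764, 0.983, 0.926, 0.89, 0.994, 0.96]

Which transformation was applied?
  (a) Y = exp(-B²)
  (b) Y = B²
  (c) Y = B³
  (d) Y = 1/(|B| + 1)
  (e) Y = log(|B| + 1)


Checking option (a) Y = exp(-B²):
  B = 0.519 -> Y = 0.764 ✓
  B = 0.129 -> Y = 0.983 ✓
  B = 0.278 -> Y = 0.926 ✓
All samples match this transformation.

(a) exp(-B²)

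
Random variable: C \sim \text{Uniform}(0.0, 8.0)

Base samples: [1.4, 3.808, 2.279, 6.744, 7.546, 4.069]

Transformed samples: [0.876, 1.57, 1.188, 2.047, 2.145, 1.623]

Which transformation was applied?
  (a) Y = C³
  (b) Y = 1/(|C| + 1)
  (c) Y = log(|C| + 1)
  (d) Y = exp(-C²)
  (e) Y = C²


Checking option (c) Y = log(|C| + 1):
  C = 1.4 -> Y = 0.876 ✓
  C = 3.808 -> Y = 1.57 ✓
  C = 2.279 -> Y = 1.188 ✓
All samples match this transformation.

(c) log(|C| + 1)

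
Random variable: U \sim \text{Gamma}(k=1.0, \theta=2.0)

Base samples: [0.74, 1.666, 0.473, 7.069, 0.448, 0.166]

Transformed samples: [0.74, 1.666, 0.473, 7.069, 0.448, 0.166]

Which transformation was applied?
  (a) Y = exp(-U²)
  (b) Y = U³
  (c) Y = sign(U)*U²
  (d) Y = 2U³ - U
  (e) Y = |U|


Checking option (e) Y = |U|:
  U = 0.74 -> Y = 0.74 ✓
  U = 1.666 -> Y = 1.666 ✓
  U = 0.473 -> Y = 0.473 ✓
All samples match this transformation.

(e) |U|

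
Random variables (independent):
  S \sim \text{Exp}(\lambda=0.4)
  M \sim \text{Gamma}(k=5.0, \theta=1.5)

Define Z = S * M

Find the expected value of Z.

For independent RVs: E[XY] = E[X]*E[Y]
E[S] = 2.5
E[M] = 7.5
E[Z] = 2.5 * 7.5 = 18.75

18.75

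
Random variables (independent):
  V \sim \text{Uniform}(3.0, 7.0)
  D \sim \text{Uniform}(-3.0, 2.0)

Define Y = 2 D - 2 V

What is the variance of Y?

For independent RVs: Var(aX + bY) = a²Var(X) + b²Var(Y)
Var(V) = 1.3333333
Var(D) = 2.0833333
Var(Y) = (-2)²*1.3333333 + 2²*2.0833333
= 4*1.3333333 + 4*2.0833333 = 13.666667

13.666667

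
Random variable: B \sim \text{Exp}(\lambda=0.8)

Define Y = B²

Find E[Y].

E[B²] = Var(B) + (E[B])² = 1.5625 + 1.5625 = 3.125

3.125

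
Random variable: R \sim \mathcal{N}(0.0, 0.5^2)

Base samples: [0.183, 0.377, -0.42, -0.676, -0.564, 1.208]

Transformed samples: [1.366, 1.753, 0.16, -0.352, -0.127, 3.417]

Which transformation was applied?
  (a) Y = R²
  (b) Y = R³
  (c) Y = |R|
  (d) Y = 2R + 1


Checking option (d) Y = 2R + 1:
  R = 0.183 -> Y = 1.366 ✓
  R = 0.377 -> Y = 1.753 ✓
  R = -0.42 -> Y = 0.16 ✓
All samples match this transformation.

(d) 2R + 1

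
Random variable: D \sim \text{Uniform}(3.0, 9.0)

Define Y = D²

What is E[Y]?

Using E[X²] = Var(X) + (E[X])²:
E[D] = 6
Var(D) = (9 - 3)^2/12 = 3
E[D²] = 3 + 6² = 3 + 36 = 39

39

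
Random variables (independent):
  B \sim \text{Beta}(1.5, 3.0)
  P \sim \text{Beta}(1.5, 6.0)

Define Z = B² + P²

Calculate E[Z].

E[Z] = E[B²] + E[P²]
E[B²] = Var(B) + E[B]² = 0.04040404 + 0.11111111 = 0.15151515
E[P²] = Var(P) + E[P]² = 0.018823529 + 0.04 = 0.058823529
E[Z] = 0.15151515 + 0.058823529 = 0.21033868

0.21033868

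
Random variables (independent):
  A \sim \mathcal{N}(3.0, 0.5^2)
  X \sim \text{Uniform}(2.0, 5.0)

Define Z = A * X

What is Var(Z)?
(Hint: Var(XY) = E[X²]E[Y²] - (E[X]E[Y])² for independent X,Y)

Var(XY) = E[X²]E[Y²] - (E[X]E[Y])²
E[A] = 3, Var(A) = 0.25
E[X] = 3.5, Var(X) = 0.75
E[A²] = 0.25 + 3² = 9.25
E[X²] = 0.75 + 3.5² = 13
Var(Z) = 9.25*13 - (3*3.5)²
= 120.25 - 110.25 = 10

10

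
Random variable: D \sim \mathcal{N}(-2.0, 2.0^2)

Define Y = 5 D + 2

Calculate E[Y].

For Y = 5D + 2:
E[Y] = 5 * E[D] + 2
E[D] = -2.0 = -2
E[Y] = 5 * (-2) + 2 = -8

-8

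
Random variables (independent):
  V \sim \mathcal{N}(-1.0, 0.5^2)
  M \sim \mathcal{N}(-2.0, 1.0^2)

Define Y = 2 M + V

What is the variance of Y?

For independent RVs: Var(aX + bY) = a²Var(X) + b²Var(Y)
Var(V) = 0.25
Var(M) = 1
Var(Y) = 1²*0.25 + 2²*1
= 1*0.25 + 4*1 = 4.25

4.25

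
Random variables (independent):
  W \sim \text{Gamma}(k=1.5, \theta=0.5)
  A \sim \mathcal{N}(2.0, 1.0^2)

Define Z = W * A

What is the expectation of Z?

For independent RVs: E[XY] = E[X]*E[Y]
E[W] = 0.75
E[A] = 2
E[Z] = 0.75 * 2 = 1.5

1.5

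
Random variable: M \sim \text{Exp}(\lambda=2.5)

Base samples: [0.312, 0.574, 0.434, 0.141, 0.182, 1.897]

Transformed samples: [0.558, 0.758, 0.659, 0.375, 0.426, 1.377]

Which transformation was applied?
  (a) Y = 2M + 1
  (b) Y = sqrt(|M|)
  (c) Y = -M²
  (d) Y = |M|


Checking option (b) Y = sqrt(|M|):
  M = 0.312 -> Y = 0.558 ✓
  M = 0.574 -> Y = 0.758 ✓
  M = 0.434 -> Y = 0.659 ✓
All samples match this transformation.

(b) sqrt(|M|)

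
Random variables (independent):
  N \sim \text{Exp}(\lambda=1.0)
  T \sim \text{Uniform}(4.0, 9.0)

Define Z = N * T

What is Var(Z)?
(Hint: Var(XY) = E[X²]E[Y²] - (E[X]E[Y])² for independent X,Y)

Var(XY) = E[X²]E[Y²] - (E[X]E[Y])²
E[N] = 1, Var(N) = 1
E[T] = 6.5, Var(T) = 2.0833333
E[N²] = 1 + 1² = 2
E[T²] = 2.0833333 + 6.5² = 44.333333
Var(Z) = 2*44.333333 - (1*6.5)²
= 88.666667 - 42.25 = 46.416667

46.416667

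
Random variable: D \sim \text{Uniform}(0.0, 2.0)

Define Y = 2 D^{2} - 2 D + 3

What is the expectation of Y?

E[Y] = 2*E[D²] - 2*E[D] + 3
E[D] = 1
E[D²] = Var(D) + (E[D])² = 0.33333333 + 1 = 1.3333333
E[Y] = 2*1.3333333 - 2*1 + 3 = 3.6666667

3.6666667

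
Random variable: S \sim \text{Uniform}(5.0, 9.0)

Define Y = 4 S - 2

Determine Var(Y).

For Y = aS + b: Var(Y) = a² * Var(S)
Var(S) = (9 - 5)^2/12 = 1.3333333
Var(Y) = 4² * 1.3333333 = 16 * 1.3333333 = 21.333333

21.333333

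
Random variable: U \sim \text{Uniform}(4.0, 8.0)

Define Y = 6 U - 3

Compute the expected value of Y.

For Y = 6U - 3:
E[Y] = 6 * E[U] - 3
E[U] = (4 + 8)/2 = 6
E[Y] = 6 * 6 - 3 = 33

33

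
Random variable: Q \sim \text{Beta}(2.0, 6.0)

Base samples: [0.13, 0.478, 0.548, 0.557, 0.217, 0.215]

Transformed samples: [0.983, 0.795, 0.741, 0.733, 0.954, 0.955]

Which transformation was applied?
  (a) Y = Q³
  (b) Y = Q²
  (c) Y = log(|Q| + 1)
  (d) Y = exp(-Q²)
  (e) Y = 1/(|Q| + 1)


Checking option (d) Y = exp(-Q²):
  Q = 0.13 -> Y = 0.983 ✓
  Q = 0.478 -> Y = 0.795 ✓
  Q = 0.548 -> Y = 0.741 ✓
All samples match this transformation.

(d) exp(-Q²)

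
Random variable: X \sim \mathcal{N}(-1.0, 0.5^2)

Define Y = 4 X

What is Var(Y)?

For Y = aX + b: Var(Y) = a² * Var(X)
Var(X) = 0.5^2 = 0.25
Var(Y) = 4² * 0.25 = 16 * 0.25 = 4

4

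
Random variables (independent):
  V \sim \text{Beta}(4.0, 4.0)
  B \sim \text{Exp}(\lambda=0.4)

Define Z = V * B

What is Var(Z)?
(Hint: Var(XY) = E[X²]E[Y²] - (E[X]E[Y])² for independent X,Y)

Var(XY) = E[X²]E[Y²] - (E[X]E[Y])²
E[V] = 0.5, Var(V) = 0.027777778
E[B] = 2.5, Var(B) = 6.25
E[V²] = 0.027777778 + 0.5² = 0.27777778
E[B²] = 6.25 + 2.5² = 12.5
Var(Z) = 0.27777778*12.5 - (0.5*2.5)²
= 3.4722222 - 1.5625 = 1.9097222

1.9097222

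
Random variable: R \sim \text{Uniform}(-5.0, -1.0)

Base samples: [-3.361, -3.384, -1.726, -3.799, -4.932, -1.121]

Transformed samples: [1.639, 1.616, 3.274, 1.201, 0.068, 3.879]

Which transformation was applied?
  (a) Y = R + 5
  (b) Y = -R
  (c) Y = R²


Checking option (a) Y = R + 5:
  R = -3.361 -> Y = 1.639 ✓
  R = -3.384 -> Y = 1.616 ✓
  R = -1.726 -> Y = 3.274 ✓
All samples match this transformation.

(a) R + 5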